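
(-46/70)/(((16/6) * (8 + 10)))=-23/1680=-0.01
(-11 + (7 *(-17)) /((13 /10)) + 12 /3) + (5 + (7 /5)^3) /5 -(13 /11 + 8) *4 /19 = -167983069 /1698125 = -98.92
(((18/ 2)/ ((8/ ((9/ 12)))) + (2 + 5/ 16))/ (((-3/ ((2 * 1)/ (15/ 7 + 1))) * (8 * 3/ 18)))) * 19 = -9.54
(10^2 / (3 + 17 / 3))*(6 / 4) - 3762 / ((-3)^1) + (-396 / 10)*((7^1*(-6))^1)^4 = -8009422869 / 65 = -123221890.29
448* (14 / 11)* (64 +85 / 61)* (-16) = -400304128 / 671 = -596578.43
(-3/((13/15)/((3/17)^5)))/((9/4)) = -4860/18458141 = -0.00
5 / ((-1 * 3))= -5 / 3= -1.67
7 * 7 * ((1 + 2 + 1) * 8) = 1568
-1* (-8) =8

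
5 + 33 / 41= 5.80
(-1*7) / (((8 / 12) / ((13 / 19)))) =-273 / 38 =-7.18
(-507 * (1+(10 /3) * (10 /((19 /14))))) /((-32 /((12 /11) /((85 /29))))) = 150.73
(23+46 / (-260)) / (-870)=-989 / 37700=-0.03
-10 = -10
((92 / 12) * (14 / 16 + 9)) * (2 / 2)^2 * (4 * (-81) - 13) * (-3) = 612329 / 8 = 76541.12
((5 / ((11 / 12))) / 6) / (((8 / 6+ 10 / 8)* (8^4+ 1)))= 120 / 1397077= 0.00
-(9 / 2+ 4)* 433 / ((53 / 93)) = -684573 / 106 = -6458.24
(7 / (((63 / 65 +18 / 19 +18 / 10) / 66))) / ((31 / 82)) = 1559558 / 4743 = 328.81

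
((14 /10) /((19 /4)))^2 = 0.09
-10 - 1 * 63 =-73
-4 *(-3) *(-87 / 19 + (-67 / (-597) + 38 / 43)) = -6990416 / 162583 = -43.00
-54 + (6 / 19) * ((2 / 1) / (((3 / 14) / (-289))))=-17210 / 19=-905.79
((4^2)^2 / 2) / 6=21.33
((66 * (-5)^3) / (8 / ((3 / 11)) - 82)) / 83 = 12375 / 6557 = 1.89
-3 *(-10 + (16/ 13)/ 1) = 26.31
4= 4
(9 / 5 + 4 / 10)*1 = 2.20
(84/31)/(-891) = -28/9207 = -0.00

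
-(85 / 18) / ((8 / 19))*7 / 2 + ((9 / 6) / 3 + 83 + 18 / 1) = 62.25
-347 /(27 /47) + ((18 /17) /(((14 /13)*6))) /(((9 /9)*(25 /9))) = -97029073 /160650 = -603.98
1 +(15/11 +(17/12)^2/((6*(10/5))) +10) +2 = 276203/19008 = 14.53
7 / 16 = 0.44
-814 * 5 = -4070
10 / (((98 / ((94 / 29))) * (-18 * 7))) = -235 / 89523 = -0.00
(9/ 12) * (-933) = -2799/ 4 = -699.75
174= 174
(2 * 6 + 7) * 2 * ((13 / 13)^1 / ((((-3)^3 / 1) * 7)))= -38 / 189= -0.20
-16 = -16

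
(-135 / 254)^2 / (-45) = -405 / 64516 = -0.01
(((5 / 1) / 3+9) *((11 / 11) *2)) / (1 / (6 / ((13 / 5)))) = 640 / 13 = 49.23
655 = 655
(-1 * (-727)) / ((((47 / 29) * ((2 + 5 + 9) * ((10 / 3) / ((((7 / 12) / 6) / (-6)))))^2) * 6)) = 1033067 / 149697331200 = 0.00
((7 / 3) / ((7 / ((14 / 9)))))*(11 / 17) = 154 / 459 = 0.34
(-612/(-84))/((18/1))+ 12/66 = 271/462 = 0.59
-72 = -72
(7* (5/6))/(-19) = -35/114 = -0.31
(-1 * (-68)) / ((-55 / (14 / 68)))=-14 / 55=-0.25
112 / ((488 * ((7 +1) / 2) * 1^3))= 7 / 122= 0.06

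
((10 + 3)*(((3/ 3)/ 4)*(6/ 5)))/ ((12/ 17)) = 221/ 40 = 5.52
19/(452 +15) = 19/467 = 0.04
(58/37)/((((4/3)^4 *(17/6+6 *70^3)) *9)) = 783/29240104256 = 0.00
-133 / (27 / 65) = -8645 / 27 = -320.19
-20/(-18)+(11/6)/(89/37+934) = 77129/69294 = 1.11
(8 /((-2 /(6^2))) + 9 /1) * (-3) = 405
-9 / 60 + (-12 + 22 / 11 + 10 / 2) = -103 / 20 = -5.15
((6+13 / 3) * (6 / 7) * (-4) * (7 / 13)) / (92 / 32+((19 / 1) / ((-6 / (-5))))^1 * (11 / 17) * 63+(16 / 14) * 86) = -236096 / 9239945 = -0.03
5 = 5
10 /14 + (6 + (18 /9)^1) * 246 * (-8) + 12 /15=-550987 /35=-15742.49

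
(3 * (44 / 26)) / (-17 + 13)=-33 / 26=-1.27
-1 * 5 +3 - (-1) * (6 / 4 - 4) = -9 / 2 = -4.50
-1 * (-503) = 503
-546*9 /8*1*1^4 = -2457 /4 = -614.25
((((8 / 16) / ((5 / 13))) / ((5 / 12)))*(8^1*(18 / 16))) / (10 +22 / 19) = 6669 / 2650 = 2.52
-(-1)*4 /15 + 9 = 139 /15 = 9.27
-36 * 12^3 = -62208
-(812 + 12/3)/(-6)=136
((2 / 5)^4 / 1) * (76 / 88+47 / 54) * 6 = 3296 / 12375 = 0.27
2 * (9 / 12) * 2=3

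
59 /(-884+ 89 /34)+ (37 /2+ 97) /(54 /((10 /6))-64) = -35245781 /9469572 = -3.72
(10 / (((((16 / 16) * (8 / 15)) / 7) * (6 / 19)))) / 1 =3325 / 8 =415.62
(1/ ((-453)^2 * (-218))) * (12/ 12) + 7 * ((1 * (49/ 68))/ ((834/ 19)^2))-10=-391729647746023/ 39183222634224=-10.00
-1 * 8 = -8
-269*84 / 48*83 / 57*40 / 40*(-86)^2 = -288978361 / 57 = -5069795.81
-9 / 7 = -1.29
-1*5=-5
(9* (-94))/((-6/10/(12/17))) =16920/17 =995.29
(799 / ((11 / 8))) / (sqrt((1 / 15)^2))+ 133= 97343 / 11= 8849.36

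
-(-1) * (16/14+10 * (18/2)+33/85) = 54461/595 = 91.53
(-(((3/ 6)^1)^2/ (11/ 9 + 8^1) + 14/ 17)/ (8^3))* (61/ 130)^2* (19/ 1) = -339425899/ 48836403200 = -0.01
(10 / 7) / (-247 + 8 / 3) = -30 / 5131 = -0.01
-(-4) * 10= 40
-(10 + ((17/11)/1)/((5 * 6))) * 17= -56389/330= -170.88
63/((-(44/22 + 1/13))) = -91/3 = -30.33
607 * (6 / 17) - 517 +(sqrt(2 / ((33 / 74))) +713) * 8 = 16 * sqrt(1221) / 33 +91821 / 17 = 5418.18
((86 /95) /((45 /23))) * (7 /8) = 6923 /17100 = 0.40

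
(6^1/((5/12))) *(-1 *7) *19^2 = -181944/5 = -36388.80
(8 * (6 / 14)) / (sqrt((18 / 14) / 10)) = 8 * sqrt(70) / 7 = 9.56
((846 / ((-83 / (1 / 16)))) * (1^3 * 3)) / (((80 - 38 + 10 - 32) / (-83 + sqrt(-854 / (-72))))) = 1269 / 160 - 423 * sqrt(427) / 26560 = 7.60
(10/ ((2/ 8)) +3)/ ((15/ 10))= 86/ 3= 28.67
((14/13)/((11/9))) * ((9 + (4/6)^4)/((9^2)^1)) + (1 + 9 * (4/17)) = 5702401/1772199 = 3.22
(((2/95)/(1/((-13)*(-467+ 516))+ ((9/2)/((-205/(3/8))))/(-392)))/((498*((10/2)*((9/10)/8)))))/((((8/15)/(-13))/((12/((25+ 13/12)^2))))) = 83440680960/3999775758457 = 0.02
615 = 615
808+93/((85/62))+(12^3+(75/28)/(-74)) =458581097/176120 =2603.80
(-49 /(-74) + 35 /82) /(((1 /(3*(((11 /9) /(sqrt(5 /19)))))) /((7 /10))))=63602*sqrt(95) /113775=5.45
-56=-56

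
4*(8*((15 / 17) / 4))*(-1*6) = -720 / 17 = -42.35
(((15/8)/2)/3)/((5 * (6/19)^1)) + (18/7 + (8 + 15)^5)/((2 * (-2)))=-1081305923/672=-1609086.19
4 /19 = 0.21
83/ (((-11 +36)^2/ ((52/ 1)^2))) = 359.09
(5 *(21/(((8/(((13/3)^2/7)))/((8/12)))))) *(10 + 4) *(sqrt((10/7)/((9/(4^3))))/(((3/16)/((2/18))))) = 620.67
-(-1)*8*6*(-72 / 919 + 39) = 1716912 / 919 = 1868.24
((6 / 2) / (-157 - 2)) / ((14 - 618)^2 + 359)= -1 / 19354275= -0.00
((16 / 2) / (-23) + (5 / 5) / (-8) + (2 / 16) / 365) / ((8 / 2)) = -0.12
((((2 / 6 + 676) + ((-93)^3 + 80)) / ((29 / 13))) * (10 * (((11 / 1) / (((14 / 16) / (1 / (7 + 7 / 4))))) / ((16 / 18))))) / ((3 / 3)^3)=-8273872464 / 1421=-5822570.35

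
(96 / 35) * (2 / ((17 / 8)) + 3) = 6432 / 595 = 10.81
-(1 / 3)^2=-0.11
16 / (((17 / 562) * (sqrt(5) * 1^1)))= 8992 * sqrt(5) / 85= 236.55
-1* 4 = -4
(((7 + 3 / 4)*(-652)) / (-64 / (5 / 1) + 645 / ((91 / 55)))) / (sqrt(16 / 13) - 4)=2299115*sqrt(13) / 8234448 + 29888495 / 8234448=4.64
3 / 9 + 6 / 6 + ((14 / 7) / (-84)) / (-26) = 1457 / 1092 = 1.33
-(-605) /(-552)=-605 /552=-1.10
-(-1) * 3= 3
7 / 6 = 1.17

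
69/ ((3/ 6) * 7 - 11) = -9.20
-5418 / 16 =-2709 / 8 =-338.62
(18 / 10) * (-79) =-711 / 5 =-142.20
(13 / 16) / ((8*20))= 13 / 2560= 0.01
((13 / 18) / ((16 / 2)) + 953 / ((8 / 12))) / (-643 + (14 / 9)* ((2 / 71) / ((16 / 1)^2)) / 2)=-116929048 / 52592249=-2.22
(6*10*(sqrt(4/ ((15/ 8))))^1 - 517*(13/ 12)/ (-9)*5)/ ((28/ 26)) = 104*sqrt(30)/ 7 + 436865/ 1512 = 370.31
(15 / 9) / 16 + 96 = 4613 / 48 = 96.10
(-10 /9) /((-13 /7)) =70 /117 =0.60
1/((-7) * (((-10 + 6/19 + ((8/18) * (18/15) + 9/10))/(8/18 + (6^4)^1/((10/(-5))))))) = -1107320/98763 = -11.21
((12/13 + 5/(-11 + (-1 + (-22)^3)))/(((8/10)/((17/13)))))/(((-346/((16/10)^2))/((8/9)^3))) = -34241536/4369323465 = -0.01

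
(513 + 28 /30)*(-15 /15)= -7709 /15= -513.93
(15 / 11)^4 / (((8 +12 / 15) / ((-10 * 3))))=-3796875 / 322102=-11.79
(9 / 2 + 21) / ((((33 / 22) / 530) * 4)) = 4505 / 2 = 2252.50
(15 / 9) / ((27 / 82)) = 410 / 81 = 5.06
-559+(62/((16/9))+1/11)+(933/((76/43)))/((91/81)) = -8240777/152152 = -54.16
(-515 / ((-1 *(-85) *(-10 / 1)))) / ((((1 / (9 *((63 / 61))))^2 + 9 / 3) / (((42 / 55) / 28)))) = 99340101 / 18105115600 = 0.01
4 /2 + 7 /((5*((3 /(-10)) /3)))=-12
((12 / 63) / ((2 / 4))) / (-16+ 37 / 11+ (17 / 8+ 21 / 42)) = -704 / 18501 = -0.04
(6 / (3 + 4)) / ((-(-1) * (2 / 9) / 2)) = 54 / 7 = 7.71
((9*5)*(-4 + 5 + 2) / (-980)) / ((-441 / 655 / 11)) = 21615 / 9604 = 2.25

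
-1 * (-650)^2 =-422500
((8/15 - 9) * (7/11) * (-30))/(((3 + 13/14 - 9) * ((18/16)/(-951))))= 63126112/2343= 26942.43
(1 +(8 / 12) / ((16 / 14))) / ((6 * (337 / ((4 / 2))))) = 19 / 12132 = 0.00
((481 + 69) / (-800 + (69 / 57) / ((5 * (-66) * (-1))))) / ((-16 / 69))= 59486625 / 20063908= 2.96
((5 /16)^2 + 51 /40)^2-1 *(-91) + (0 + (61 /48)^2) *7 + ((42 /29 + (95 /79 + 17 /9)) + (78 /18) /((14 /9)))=111.51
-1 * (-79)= 79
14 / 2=7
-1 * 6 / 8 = -3 / 4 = -0.75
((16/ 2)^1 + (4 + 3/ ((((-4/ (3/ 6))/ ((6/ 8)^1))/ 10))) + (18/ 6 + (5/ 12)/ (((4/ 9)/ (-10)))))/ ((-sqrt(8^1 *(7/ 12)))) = -45 *sqrt(42)/ 224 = -1.30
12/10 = 6/5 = 1.20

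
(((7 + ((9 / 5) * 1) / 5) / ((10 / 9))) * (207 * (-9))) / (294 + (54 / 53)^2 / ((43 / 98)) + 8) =-93160838934 / 2297715125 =-40.54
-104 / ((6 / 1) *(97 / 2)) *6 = -208 / 97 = -2.14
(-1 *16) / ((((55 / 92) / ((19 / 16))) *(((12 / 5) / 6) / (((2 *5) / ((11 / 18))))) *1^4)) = -1300.17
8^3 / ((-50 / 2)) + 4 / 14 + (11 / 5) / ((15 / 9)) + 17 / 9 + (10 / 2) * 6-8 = 7898 / 1575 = 5.01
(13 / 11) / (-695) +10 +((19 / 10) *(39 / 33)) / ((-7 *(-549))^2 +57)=2257751195377 / 225813514740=10.00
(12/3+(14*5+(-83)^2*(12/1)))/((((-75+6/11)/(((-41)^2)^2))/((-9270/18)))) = 1324528645890230/819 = 1617251093883.06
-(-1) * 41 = 41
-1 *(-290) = 290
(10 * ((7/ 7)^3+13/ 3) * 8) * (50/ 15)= 12800/ 9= 1422.22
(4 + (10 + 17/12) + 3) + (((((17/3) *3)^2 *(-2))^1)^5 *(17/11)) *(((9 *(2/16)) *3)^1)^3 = -2023721205069411293/528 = -3832805312631460.78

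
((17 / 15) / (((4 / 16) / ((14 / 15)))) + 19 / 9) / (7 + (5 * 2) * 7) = 1427 / 17325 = 0.08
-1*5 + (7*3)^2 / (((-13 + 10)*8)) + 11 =-99 / 8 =-12.38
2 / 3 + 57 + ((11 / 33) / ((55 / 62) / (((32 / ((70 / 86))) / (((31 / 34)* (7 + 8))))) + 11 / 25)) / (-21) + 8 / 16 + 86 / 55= 65871525683 / 1103207490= 59.71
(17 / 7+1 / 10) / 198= 59 / 4620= 0.01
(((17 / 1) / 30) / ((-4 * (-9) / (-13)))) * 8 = -221 / 135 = -1.64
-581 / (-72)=581 / 72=8.07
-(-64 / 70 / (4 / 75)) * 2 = 240 / 7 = 34.29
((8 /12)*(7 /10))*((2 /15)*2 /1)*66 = 616 /75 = 8.21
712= 712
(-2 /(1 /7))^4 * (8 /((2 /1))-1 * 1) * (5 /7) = 82320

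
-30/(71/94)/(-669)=940/15833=0.06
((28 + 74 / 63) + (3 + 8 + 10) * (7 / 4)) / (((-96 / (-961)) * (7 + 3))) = 15965093 / 241920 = 65.99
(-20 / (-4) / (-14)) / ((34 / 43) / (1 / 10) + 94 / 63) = -1935 / 50924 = -0.04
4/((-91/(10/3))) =-40/273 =-0.15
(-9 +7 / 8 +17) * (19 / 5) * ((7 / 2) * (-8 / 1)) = -9443 / 10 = -944.30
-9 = -9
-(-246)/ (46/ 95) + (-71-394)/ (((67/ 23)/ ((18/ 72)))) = 2885595/ 6164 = 468.14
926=926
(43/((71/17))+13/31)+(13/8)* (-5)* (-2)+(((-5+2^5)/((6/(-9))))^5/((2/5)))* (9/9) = -38372058534589/140864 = -272405004.36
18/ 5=3.60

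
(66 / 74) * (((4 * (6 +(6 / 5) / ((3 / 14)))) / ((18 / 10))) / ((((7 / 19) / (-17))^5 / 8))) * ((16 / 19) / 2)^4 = -2255946587045888 / 1865577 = -1209248713.43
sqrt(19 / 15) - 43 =-43+sqrt(285) / 15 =-41.87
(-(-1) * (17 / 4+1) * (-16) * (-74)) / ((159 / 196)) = 406112 / 53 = 7662.49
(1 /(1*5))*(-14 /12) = -7 /30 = -0.23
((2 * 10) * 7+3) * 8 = 1144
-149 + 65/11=-1574/11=-143.09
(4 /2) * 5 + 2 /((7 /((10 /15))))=214 /21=10.19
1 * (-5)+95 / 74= -275 / 74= -3.72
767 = 767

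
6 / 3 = 2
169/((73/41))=6929/73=94.92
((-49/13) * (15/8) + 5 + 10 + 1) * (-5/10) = -929/208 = -4.47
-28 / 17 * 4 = -112 / 17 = -6.59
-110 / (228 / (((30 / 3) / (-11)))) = 25 / 57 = 0.44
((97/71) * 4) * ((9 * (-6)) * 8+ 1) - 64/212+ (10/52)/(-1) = -230488535/97838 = -2355.82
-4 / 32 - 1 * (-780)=6239 / 8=779.88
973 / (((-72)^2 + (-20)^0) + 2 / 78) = 5421 / 28888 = 0.19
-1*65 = -65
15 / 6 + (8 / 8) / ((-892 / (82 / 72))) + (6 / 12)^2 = 88267 / 32112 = 2.75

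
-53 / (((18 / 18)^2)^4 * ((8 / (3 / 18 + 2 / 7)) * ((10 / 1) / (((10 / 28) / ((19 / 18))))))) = -159 / 1568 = -0.10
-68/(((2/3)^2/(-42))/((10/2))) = 32130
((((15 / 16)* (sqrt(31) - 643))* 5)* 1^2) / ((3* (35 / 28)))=-3215 / 4 + 5* sqrt(31) / 4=-796.79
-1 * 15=-15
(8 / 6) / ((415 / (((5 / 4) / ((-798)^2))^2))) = 5 / 403897257078336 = 0.00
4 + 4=8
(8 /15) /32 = 1 /60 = 0.02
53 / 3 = 17.67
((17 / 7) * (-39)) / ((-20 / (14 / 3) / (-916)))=-101218 / 5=-20243.60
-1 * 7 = -7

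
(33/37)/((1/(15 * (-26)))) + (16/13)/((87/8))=-14551234/41847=-347.72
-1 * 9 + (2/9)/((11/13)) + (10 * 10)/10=125/99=1.26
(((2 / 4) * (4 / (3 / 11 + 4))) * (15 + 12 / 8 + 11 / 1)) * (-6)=-3630 / 47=-77.23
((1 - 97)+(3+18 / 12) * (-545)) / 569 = -5097 / 1138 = -4.48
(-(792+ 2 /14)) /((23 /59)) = -327155 /161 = -2032.02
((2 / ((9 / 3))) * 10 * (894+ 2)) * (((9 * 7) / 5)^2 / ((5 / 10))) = 9483264 / 5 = 1896652.80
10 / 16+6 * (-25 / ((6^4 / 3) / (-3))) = 5 / 3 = 1.67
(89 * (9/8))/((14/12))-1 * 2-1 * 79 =135/28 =4.82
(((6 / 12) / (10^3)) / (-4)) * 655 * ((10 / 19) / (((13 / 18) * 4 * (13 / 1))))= -0.00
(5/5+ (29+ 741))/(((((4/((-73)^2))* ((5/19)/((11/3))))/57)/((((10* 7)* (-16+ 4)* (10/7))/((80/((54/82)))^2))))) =-35681965452243/537920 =-66333219.53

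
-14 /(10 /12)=-84 /5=-16.80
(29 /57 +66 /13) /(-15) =-0.37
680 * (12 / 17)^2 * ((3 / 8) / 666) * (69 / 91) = 8280 / 57239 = 0.14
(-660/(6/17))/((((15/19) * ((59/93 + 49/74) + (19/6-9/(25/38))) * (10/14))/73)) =10412368505/396436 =26264.94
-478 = -478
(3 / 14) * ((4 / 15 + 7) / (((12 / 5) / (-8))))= -109 / 21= -5.19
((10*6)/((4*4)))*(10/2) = 18.75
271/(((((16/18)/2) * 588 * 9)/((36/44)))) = 813/8624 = 0.09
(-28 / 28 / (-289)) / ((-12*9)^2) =0.00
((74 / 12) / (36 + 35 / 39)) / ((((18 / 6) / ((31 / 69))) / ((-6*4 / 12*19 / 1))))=-0.95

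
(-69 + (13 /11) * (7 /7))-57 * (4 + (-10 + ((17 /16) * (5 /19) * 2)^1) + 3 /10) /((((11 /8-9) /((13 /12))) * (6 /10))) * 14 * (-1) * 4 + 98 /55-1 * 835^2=-6979125211 /10065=-693405.39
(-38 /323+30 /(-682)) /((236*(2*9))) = -937 /24625656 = -0.00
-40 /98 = -20 /49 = -0.41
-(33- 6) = -27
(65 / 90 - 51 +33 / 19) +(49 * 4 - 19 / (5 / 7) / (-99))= 308751 / 2090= 147.73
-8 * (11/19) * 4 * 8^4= -1441792/19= -75883.79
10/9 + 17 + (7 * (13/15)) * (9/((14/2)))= 1166/45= 25.91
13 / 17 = 0.76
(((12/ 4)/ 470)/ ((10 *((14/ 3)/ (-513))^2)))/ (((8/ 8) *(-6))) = -2368521/ 1842400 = -1.29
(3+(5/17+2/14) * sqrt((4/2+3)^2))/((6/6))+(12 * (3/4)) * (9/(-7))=-760/119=-6.39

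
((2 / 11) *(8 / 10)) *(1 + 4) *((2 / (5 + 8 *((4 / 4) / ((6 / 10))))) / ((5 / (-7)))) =-336 / 3025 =-0.11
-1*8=-8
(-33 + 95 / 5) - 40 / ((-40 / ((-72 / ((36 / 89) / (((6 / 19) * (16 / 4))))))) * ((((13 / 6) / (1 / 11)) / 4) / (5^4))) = -64118038 / 2717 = -23598.84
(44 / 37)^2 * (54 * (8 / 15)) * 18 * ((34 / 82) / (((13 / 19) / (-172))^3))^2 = 31807475427274602.71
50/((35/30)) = 300/7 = 42.86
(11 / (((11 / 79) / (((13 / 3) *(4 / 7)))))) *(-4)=-782.48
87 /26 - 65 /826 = 17543 /5369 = 3.27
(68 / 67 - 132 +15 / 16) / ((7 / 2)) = -139411 / 3752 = -37.16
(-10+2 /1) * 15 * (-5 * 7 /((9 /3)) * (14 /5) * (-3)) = -11760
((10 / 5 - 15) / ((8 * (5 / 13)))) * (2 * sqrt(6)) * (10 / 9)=-169 * sqrt(6) / 18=-23.00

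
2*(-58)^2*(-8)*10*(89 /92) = -11975840 /23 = -520688.70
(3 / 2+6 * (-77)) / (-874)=921 / 1748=0.53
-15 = -15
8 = 8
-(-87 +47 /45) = 3868 /45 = 85.96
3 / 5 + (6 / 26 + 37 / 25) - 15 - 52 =-21024 / 325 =-64.69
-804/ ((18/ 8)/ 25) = -26800/ 3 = -8933.33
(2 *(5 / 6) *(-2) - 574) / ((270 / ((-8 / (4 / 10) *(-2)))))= -85.53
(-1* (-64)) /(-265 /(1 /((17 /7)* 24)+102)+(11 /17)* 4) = -11321456 /1657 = -6832.50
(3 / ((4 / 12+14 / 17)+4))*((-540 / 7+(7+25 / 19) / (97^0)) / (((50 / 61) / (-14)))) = 85434282 / 124925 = 683.88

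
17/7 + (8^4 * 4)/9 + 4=115093/63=1826.87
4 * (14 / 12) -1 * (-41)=137 / 3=45.67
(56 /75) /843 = 56 /63225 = 0.00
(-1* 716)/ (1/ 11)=-7876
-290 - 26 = -316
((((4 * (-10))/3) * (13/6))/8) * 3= -65/6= -10.83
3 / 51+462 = 7855 / 17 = 462.06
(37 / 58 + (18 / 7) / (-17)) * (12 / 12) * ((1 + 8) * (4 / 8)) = 30231 / 13804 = 2.19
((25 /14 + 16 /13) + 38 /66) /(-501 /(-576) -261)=-138080 /9998989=-0.01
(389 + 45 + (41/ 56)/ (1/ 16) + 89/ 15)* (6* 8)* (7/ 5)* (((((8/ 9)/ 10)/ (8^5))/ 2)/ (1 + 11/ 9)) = 47423/ 2560000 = 0.02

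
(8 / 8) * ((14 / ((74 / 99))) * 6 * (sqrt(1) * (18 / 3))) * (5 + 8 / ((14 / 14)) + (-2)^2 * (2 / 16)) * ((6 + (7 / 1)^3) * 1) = 117542502 / 37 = 3176824.38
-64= -64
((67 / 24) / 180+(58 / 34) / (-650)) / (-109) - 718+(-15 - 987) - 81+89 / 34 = -55043451971 / 30607200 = -1798.38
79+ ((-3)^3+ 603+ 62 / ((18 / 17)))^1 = 6422 / 9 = 713.56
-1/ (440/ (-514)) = 257/ 220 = 1.17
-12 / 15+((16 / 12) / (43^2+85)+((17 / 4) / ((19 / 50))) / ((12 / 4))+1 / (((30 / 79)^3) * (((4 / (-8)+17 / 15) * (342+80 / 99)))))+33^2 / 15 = 4714786438463 / 62354287400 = 75.61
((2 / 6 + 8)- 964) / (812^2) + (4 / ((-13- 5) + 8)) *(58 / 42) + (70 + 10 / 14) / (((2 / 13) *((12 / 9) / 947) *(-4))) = -1614388394617 / 19780320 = -81615.89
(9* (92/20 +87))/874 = 2061/2185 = 0.94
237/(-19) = -237/19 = -12.47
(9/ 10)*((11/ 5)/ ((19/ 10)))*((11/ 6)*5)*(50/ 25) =363/ 19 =19.11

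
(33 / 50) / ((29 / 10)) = 33 / 145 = 0.23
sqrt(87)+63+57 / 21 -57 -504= -3467 / 7+sqrt(87)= -485.96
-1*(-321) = 321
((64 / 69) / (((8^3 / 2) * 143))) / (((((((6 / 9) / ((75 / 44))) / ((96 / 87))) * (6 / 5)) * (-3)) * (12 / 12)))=-125 / 6295146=-0.00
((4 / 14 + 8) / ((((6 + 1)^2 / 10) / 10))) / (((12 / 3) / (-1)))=-1450 / 343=-4.23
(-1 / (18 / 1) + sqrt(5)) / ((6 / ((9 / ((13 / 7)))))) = -7 / 156 + 21 * sqrt(5) / 26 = 1.76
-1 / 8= -0.12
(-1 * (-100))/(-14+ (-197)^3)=-100/7645387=-0.00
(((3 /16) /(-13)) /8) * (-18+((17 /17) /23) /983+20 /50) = 5968761 /188106880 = 0.03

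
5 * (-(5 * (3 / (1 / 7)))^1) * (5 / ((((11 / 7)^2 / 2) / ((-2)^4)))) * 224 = -921984000 / 121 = -7619702.48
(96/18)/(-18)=-8/27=-0.30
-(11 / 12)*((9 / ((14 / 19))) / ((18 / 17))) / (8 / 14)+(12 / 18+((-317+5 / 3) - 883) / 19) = -98385 / 1216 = -80.91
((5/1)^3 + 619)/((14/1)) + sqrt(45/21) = sqrt(105)/7 + 372/7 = 54.61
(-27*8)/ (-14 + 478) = -27/ 58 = -0.47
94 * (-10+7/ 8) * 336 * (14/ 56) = -72051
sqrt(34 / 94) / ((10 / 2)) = sqrt(799) / 235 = 0.12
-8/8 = -1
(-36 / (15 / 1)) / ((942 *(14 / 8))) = -8 / 5495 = -0.00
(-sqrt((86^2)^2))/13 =-7396/13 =-568.92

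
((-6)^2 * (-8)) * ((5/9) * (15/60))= -40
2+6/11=28/11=2.55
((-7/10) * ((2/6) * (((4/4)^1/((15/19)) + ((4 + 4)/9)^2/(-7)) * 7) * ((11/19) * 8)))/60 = -251867/1731375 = -0.15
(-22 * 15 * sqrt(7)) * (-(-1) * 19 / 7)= -6270 * sqrt(7) / 7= -2369.84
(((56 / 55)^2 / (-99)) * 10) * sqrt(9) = -6272 / 19965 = -0.31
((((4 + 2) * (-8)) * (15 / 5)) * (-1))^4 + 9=429981705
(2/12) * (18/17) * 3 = 0.53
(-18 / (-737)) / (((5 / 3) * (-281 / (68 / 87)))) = -1224 / 30029065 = -0.00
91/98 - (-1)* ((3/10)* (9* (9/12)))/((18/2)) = 323/280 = 1.15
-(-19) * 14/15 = 266/15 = 17.73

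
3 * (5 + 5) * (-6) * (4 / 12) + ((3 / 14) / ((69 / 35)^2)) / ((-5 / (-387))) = -55.73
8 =8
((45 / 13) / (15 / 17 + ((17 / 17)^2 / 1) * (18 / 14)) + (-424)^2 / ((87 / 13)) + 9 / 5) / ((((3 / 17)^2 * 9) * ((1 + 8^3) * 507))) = 198740338159 / 539247080970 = 0.37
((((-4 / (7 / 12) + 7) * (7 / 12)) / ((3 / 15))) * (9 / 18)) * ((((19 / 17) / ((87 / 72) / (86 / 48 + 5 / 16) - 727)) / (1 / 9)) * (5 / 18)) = -47975 / 59869104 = -0.00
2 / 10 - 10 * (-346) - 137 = 16616 / 5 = 3323.20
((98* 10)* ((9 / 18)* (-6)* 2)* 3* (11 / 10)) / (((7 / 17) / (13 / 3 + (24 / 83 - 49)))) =173573400 / 83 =2091245.78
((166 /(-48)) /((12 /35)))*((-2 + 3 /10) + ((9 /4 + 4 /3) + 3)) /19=-170233 /65664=-2.59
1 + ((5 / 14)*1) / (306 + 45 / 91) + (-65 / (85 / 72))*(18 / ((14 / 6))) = -2812799615 / 6638058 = -423.74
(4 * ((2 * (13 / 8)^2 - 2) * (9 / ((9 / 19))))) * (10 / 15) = 665 / 4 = 166.25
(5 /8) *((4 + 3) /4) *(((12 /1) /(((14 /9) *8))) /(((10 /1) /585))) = 15795 /256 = 61.70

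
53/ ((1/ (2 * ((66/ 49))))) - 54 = 4350/ 49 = 88.78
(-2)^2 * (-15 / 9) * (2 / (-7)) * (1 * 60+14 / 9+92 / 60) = 22712 / 189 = 120.17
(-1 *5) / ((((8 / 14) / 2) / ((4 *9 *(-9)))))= 5670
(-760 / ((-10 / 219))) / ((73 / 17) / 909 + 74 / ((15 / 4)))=1285998660 / 1525061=843.24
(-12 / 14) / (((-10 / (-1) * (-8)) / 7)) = 3 / 40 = 0.08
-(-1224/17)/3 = 24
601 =601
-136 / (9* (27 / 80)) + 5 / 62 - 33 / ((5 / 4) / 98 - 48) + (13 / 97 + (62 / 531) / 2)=-71061754510997 / 1621935548298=-43.81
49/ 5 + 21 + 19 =49.80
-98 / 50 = -49 / 25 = -1.96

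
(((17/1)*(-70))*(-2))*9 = 21420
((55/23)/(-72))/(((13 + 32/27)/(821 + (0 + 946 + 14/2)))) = -146355/35236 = -4.15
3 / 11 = 0.27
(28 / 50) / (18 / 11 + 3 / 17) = 2618 / 8475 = 0.31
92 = 92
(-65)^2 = 4225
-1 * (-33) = 33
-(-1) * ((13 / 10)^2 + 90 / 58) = 9401 / 2900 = 3.24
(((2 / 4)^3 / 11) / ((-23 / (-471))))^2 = 221841 / 4096576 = 0.05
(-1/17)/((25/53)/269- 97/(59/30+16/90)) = 2751601/2115799345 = 0.00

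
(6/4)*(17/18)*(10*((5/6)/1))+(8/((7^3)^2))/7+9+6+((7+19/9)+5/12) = 89766211/2470629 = 36.33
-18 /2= -9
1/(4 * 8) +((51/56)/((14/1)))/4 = 149/3136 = 0.05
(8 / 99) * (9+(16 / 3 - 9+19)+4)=680 / 297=2.29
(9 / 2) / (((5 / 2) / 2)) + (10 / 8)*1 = 97 / 20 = 4.85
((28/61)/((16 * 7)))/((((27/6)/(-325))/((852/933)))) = -0.27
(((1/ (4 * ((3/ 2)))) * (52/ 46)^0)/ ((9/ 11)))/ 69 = 11/ 3726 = 0.00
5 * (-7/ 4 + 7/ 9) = -175/ 36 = -4.86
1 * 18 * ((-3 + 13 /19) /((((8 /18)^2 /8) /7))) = -224532 /19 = -11817.47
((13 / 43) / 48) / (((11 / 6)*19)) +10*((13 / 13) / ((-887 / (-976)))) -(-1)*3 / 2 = 797374119 / 63771752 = 12.50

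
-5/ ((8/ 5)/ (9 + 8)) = -425/ 8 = -53.12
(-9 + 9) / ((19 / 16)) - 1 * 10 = -10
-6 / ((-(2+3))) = 6 / 5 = 1.20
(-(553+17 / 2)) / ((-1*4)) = 1123 / 8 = 140.38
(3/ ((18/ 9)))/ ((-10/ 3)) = -9/ 20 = -0.45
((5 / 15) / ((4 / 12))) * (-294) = -294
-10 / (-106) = 5 / 53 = 0.09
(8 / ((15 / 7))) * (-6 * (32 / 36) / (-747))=896 / 33615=0.03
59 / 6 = 9.83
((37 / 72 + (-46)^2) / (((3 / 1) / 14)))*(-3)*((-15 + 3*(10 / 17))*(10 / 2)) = 133340375 / 68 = 1960887.87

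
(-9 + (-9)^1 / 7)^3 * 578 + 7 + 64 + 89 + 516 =-215505476 / 343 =-628295.85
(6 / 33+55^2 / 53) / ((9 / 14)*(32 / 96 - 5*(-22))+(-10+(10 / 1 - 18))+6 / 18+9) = 1402002 / 1524545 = 0.92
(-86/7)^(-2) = 49/7396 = 0.01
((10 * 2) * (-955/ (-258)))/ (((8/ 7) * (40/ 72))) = 20055/ 172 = 116.60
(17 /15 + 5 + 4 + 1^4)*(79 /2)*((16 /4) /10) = 13193 /75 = 175.91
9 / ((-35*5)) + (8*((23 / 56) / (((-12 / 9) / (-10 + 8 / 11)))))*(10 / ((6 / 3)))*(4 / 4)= 114.20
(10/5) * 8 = 16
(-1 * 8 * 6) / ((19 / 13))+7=-491 / 19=-25.84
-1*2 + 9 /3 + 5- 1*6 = 0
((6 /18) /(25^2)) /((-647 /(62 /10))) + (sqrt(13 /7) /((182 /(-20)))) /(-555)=-31 /6065625 + 2 *sqrt(91) /70707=0.00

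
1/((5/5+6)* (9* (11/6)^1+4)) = 2/287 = 0.01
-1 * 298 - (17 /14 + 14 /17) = -71409 /238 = -300.04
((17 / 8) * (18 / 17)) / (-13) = -9 / 52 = -0.17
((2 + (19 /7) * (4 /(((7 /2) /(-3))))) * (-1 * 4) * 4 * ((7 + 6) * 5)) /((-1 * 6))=-186160 /147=-1266.39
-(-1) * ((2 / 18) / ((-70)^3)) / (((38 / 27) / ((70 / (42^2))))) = -1 / 109485600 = -0.00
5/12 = 0.42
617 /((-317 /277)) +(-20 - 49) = -192782 /317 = -608.15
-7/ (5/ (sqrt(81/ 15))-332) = 105 * sqrt(15)/ 2975923+ 62748/ 2975923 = 0.02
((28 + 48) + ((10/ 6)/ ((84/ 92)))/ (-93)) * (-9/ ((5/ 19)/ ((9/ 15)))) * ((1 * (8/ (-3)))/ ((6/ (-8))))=-270662752/ 48825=-5543.53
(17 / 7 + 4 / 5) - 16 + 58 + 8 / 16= 3201 / 70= 45.73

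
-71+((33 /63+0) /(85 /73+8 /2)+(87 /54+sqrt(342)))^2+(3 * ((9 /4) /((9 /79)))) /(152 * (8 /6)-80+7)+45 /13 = 81349 * sqrt(38) /7917+60971345976629 /219438790389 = 341.19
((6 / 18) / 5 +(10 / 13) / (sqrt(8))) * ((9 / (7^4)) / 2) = 3 / 24010 +45 * sqrt(2) / 124852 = 0.00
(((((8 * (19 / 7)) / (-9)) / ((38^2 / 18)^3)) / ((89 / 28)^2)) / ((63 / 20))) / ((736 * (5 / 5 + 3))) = -45 / 902206288234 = -0.00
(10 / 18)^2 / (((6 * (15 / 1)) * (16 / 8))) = 5 / 2916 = 0.00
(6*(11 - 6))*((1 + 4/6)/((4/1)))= 25/2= 12.50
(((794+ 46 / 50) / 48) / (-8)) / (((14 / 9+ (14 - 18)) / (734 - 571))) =9717897 / 70400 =138.04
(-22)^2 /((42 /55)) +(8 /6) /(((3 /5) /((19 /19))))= 40070 /63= 636.03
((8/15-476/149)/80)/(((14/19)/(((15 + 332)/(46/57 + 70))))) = -186272029/841909600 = -0.22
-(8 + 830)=-838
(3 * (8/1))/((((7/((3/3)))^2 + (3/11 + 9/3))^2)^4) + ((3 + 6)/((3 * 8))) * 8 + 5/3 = 167290312795120414308182/35847924170379638671875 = 4.67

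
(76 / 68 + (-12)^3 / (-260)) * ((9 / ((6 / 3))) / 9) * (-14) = -60053 / 1105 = -54.35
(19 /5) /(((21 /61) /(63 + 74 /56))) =2087359 /2940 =709.99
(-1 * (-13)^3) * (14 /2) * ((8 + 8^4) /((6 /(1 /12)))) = 876603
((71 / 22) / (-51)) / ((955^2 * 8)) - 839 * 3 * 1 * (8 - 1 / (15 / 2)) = -162092735254631 / 8186336400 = -19800.40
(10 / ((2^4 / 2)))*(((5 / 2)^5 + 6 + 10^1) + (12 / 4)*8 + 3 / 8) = 22085 / 128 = 172.54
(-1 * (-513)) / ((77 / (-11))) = -513 / 7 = -73.29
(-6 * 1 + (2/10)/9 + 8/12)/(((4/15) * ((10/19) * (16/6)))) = -4541/320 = -14.19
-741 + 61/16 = -11795/16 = -737.19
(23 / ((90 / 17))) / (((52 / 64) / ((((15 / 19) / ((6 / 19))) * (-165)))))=-86020 / 39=-2205.64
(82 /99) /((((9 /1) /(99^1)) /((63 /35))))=82 /5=16.40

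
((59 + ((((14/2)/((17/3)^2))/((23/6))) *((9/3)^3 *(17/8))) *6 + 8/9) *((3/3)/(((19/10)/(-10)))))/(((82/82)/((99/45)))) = -61520690/66861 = -920.13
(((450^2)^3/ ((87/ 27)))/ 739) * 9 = 672605015625000000/ 21431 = 31384677132424.99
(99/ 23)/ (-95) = -99/ 2185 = -0.05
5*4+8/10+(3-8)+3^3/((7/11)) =2038/35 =58.23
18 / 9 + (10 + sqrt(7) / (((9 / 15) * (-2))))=12 -5 * sqrt(7) / 6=9.80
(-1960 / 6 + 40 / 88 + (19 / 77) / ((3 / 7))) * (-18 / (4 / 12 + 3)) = 96714 / 55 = 1758.44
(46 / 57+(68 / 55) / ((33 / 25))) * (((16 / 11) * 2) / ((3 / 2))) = 769664 / 227601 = 3.38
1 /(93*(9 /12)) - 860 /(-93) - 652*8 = -1452680 /279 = -5206.74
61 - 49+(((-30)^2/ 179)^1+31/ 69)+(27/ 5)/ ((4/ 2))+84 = 12866927/ 123510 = 104.18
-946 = -946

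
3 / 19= 0.16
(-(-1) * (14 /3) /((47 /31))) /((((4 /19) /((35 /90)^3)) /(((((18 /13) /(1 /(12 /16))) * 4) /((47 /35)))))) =2.66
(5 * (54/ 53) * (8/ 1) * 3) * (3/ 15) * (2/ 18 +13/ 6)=2952/ 53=55.70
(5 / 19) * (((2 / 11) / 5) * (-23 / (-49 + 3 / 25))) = 575 / 127699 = 0.00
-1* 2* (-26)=52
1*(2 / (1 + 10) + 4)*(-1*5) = -230 / 11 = -20.91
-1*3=-3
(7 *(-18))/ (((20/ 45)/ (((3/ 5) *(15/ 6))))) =-1701/ 4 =-425.25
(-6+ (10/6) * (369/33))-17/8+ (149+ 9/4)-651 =-43053/88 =-489.24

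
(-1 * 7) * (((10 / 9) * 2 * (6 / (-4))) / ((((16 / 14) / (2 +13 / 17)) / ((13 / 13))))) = 11515 / 204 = 56.45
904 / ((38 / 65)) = 29380 / 19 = 1546.32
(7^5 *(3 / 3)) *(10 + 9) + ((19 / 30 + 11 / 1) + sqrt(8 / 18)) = 3193453 / 10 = 319345.30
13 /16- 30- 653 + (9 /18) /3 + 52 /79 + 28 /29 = -74821907 /109968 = -680.40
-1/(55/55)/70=-1/70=-0.01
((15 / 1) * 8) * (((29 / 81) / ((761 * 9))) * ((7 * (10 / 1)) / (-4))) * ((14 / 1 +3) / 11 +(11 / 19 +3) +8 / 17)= -403543700 / 657031419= -0.61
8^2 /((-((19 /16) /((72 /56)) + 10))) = -5.86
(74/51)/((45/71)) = 5254/2295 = 2.29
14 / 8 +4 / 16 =2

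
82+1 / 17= 1395 / 17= 82.06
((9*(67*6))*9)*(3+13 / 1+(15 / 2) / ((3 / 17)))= 1904877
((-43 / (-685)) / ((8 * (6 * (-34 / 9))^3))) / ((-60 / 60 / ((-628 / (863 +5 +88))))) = -182277 / 411817879040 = -0.00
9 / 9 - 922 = -921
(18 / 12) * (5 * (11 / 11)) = 15 / 2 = 7.50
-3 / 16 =-0.19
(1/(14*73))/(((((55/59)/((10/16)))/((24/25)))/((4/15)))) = 118/702625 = 0.00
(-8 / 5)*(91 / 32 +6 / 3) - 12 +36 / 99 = -853 / 44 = -19.39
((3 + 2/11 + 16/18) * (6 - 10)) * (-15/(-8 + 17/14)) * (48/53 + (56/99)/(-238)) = -1818348896/55927773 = -32.51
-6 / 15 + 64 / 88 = 18 / 55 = 0.33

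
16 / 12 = 4 / 3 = 1.33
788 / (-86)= -394 / 43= -9.16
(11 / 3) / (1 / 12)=44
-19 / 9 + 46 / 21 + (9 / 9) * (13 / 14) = 127 / 126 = 1.01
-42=-42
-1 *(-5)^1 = 5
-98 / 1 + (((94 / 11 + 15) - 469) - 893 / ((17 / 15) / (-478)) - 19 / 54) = 3797777783 / 10098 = 376092.08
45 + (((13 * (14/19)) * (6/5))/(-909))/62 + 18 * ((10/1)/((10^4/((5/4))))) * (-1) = 3210785237/71386800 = 44.98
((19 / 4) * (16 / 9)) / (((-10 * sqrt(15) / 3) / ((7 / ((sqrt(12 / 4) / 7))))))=-1862 * sqrt(5) / 225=-18.50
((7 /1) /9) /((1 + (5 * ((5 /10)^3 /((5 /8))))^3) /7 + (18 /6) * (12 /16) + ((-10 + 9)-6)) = -196 /1125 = -0.17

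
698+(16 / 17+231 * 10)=51152 / 17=3008.94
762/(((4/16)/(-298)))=-908304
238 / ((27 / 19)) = 4522 / 27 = 167.48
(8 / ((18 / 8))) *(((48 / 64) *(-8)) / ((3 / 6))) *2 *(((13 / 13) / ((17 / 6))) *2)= -60.24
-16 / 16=-1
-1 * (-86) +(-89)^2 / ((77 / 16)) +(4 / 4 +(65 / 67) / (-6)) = 53635865 / 30954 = 1732.76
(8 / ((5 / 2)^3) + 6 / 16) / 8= 887 / 8000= 0.11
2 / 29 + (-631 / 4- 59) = -25135 / 116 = -216.68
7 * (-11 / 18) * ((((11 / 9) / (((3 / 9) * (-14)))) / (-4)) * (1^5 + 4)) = -605 / 432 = -1.40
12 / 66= 2 / 11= 0.18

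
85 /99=0.86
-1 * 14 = -14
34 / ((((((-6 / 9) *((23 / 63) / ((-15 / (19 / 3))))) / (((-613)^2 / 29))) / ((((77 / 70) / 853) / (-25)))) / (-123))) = 14701849770069 / 540503450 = 27200.29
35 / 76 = 0.46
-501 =-501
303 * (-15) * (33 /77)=-13635 /7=-1947.86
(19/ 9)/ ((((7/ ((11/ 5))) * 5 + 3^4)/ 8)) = 836/ 4797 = 0.17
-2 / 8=-1 / 4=-0.25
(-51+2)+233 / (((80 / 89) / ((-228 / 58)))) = -1238849 / 1160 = -1067.97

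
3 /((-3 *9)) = -1 /9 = -0.11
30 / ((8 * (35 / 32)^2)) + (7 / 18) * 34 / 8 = 84451 / 17640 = 4.79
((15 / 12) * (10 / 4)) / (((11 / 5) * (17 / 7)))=0.58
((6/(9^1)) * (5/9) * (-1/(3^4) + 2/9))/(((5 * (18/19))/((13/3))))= 4199/59049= 0.07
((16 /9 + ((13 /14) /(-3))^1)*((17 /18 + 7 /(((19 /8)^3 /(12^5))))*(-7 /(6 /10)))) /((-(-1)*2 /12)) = -14848809092975 /1111158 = -13363364.25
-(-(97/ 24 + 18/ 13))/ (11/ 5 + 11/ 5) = 1.23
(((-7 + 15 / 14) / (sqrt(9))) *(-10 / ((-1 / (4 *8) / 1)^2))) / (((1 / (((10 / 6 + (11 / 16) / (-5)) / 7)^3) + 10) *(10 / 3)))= 1050306977024 / 18325792205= 57.31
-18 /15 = -6 /5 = -1.20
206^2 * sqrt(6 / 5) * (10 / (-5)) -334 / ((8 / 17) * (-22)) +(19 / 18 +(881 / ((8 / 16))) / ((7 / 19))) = 26699285 / 5544 -84872 * sqrt(30) / 5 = -88156.73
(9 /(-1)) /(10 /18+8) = -1.05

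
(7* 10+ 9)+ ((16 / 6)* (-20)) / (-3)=871 / 9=96.78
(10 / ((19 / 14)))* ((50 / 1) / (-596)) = -1750 / 2831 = -0.62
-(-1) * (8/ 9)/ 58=4/ 261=0.02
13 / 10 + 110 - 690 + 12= -5667 / 10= -566.70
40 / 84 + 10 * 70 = 14710 / 21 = 700.48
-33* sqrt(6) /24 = -11* sqrt(6) /8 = -3.37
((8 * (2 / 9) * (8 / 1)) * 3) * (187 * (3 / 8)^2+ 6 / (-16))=1106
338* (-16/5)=-5408/5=-1081.60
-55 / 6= -9.17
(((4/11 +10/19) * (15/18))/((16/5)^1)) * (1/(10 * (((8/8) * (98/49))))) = 155/13376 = 0.01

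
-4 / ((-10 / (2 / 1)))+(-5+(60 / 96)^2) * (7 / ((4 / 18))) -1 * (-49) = -61053 / 640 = -95.40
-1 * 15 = -15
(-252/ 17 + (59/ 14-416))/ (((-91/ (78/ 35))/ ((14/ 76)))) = 304599/ 158270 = 1.92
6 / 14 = 3 / 7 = 0.43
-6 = -6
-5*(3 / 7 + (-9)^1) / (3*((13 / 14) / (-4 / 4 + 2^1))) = 200 / 13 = 15.38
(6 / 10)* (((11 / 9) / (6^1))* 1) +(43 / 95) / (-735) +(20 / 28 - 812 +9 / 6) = -169604389 / 209475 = -809.66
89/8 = 11.12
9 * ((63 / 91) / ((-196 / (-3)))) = 243 / 2548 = 0.10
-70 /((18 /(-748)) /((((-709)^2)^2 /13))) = 6615376755582980 /117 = 56541681671649.40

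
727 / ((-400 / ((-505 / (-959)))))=-0.96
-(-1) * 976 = 976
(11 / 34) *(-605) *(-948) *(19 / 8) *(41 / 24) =409555355 / 544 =752859.11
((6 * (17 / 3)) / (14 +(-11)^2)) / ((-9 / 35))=-238 / 243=-0.98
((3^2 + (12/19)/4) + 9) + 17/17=364/19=19.16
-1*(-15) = 15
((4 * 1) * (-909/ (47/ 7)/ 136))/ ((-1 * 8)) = 6363/ 12784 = 0.50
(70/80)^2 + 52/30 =2399/960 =2.50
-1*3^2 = -9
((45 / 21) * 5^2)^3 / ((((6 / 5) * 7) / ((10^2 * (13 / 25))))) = 951751.87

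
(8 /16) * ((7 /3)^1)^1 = 7 /6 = 1.17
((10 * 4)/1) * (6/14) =120/7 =17.14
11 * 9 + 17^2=388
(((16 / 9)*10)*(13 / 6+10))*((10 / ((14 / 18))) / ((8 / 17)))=124100 / 21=5909.52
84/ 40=21/ 10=2.10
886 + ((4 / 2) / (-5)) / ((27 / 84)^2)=357262 / 405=882.13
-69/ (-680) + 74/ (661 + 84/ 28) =12017/ 56440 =0.21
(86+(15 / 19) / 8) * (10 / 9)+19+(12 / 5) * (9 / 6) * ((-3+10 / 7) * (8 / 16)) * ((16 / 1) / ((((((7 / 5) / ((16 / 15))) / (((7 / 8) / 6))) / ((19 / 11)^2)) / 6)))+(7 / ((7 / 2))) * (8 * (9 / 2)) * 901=17089883711 / 263340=64896.65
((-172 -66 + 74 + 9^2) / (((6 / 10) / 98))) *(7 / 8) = -142345 / 12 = -11862.08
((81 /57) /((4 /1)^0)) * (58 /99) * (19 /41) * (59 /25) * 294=3018204 /11275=267.69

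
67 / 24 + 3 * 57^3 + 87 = 13336051 / 24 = 555668.79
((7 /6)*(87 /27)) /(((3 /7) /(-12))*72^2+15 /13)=-18473 /904122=-0.02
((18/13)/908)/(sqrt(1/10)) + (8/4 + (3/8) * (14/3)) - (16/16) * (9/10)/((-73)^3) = 9 * sqrt(10)/5902 + 29176293/7780340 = 3.75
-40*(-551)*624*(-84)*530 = -612281779200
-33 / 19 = -1.74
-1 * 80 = -80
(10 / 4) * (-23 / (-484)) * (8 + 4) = 345 / 242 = 1.43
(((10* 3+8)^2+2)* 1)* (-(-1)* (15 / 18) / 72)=1205 / 72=16.74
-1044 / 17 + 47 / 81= -83765 / 1377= -60.83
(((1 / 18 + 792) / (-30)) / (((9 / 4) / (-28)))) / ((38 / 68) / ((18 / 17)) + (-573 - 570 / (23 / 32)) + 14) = -5246576 / 21581775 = -0.24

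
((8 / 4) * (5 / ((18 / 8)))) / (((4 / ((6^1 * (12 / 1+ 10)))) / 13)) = 5720 / 3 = 1906.67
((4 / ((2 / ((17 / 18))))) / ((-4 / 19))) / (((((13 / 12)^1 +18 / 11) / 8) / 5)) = -142120 / 1077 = -131.96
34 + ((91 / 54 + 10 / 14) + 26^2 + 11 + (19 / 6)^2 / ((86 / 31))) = 47267551 / 65016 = 727.01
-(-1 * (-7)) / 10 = -7 / 10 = -0.70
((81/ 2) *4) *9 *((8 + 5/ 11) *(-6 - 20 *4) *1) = -11661084/ 11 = -1060098.55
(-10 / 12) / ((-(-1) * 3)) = -5 / 18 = -0.28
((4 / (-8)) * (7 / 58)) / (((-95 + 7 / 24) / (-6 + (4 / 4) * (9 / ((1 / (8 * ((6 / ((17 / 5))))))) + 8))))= 92148 / 1120589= 0.08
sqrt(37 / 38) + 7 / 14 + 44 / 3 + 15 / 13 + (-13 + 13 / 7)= sqrt(1406) / 38 + 2827 / 546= 6.16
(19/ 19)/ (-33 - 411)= -1/ 444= -0.00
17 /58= 0.29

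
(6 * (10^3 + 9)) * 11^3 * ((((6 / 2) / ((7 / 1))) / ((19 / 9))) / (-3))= -72520866 / 133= -545269.67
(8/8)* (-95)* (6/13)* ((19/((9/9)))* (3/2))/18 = -69.42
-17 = -17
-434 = -434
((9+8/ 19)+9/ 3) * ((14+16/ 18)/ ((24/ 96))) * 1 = 126496/ 171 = 739.74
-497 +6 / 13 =-6455 / 13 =-496.54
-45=-45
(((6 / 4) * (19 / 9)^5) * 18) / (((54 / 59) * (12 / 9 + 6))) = 146089841 / 866052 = 168.68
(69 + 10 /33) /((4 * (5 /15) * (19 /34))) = 38879 /418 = 93.01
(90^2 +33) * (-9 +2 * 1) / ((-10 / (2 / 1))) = 56931 / 5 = 11386.20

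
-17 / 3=-5.67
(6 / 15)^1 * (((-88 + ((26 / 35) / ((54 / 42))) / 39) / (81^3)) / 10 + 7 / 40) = 502164233 / 7174453500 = 0.07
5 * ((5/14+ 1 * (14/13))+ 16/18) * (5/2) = 95125/3276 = 29.04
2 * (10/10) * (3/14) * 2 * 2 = 12/7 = 1.71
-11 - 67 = -78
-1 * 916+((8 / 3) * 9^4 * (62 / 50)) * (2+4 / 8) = 266608 / 5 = 53321.60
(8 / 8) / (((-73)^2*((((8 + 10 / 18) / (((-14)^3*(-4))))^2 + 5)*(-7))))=-28449792 / 5306313599689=-0.00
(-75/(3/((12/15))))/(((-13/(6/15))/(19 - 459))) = -3520/13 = -270.77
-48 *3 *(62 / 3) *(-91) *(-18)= -4874688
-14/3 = -4.67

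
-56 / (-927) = 56 / 927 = 0.06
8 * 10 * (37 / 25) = 592 / 5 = 118.40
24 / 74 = 0.32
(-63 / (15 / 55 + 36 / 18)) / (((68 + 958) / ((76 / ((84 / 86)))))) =-473 / 225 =-2.10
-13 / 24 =-0.54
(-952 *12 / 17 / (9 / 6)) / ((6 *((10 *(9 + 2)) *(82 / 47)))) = -2632 / 6765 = -0.39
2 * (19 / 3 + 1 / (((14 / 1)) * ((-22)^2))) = 128747 / 10164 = 12.67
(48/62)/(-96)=-1/124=-0.01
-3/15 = -1/5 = -0.20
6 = 6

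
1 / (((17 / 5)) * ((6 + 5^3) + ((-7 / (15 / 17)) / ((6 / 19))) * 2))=225 / 61778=0.00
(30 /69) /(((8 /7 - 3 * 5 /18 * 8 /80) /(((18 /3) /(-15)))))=-336 /2047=-0.16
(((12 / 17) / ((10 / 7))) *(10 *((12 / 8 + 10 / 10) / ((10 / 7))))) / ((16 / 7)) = 1029 / 272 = 3.78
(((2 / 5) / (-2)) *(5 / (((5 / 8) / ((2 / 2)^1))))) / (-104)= 1 / 65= 0.02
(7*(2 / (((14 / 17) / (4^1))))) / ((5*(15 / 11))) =9.97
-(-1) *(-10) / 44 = -5 / 22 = -0.23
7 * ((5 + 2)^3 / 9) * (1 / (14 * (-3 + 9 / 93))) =-6.56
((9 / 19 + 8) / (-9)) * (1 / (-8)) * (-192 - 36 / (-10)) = -25277 / 1140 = -22.17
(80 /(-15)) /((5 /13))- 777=-11863 /15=-790.87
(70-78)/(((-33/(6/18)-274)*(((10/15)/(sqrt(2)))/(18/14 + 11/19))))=2976*sqrt(2)/49609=0.08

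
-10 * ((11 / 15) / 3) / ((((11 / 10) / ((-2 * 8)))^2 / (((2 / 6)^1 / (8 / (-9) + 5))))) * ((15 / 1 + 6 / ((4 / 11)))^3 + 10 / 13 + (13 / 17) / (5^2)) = -117891842304 / 89947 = -1310681.20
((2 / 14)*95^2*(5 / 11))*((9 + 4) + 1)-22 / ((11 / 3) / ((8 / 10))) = 450986 / 55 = 8199.75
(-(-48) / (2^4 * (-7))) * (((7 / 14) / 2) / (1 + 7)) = -3 / 224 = -0.01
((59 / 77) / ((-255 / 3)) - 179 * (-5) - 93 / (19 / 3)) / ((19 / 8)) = 875764392 / 2362745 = 370.66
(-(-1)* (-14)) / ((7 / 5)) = -10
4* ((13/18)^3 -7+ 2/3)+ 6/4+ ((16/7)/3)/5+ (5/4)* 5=-1625213/102060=-15.92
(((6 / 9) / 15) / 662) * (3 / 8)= 1 / 39720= 0.00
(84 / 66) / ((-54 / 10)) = -70 / 297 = -0.24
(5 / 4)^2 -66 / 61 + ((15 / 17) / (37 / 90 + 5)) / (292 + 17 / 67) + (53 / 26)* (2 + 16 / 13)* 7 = 46.58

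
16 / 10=8 / 5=1.60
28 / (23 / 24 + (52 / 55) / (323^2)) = 550857120 / 18853919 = 29.22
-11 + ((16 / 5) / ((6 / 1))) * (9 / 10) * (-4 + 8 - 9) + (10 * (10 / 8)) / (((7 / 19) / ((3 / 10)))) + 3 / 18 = -1283 / 420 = -3.05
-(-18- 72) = 90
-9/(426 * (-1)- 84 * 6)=3/310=0.01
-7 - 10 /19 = -143 /19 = -7.53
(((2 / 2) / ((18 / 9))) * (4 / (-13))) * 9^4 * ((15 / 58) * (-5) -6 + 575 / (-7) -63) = 406053729 / 2639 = 153866.51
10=10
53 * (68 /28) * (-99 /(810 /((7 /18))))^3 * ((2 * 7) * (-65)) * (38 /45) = 101600049551 /9565938000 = 10.62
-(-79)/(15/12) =316/5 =63.20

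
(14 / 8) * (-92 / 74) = -161 / 74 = -2.18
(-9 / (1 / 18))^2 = 26244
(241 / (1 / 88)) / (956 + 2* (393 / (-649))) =6881996 / 309829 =22.21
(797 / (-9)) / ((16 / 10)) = -3985 / 72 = -55.35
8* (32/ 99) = 256/ 99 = 2.59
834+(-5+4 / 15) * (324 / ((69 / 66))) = -72786 / 115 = -632.92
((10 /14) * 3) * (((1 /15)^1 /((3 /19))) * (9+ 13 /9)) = 1786 /189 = 9.45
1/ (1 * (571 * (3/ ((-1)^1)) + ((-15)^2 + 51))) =-0.00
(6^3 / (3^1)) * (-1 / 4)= -18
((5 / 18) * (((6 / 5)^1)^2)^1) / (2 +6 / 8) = 8 / 55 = 0.15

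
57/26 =2.19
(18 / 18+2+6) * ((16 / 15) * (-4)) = -192 / 5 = -38.40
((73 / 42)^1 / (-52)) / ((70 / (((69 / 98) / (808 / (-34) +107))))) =-28543 / 7066623200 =-0.00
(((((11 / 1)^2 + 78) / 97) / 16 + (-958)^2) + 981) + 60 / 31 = 44202758729 / 48112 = 918747.06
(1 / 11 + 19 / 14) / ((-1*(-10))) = 223 / 1540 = 0.14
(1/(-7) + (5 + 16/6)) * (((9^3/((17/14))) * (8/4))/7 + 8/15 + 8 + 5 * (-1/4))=14408731/10710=1345.35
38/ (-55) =-38/ 55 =-0.69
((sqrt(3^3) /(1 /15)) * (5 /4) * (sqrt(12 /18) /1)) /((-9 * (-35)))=5 * sqrt(2) /28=0.25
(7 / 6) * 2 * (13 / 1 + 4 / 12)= 280 / 9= 31.11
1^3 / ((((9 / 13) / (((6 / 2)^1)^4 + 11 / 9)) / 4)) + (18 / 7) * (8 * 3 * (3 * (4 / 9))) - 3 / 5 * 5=314315 / 567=554.35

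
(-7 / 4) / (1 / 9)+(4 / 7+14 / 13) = -5133 / 364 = -14.10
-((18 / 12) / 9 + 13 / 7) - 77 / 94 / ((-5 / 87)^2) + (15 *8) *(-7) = -1090.03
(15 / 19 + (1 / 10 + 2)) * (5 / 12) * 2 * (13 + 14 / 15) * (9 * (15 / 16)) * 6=54351 / 32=1698.47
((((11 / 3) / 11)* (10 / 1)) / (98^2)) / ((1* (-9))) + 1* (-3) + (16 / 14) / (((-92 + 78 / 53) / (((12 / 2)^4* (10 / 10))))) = -6022088377 / 311039946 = -19.36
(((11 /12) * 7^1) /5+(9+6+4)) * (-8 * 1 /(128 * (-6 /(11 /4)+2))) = 13387 /1920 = 6.97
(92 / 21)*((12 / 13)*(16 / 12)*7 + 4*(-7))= -1104 / 13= -84.92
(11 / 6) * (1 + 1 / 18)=209 / 108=1.94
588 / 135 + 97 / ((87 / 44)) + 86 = 181934 / 1305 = 139.41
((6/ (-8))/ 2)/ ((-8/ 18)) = 27/ 32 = 0.84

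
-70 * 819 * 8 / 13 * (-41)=1446480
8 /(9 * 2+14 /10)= 40 /97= 0.41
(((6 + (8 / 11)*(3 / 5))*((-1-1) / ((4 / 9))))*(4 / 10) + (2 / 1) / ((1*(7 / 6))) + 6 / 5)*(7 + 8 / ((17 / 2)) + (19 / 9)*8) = -21137636 / 98175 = -215.31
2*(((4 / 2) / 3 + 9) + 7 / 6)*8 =520 / 3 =173.33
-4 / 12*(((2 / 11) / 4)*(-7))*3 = 7 / 22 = 0.32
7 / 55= 0.13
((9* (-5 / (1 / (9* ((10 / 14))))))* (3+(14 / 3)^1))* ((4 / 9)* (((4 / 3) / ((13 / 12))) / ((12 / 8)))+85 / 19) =-18553525 / 1729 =-10730.78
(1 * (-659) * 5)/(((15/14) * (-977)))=9226/2931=3.15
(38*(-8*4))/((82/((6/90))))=-608/615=-0.99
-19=-19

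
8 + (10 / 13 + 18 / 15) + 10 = 19.97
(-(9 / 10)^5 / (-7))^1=59049 / 700000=0.08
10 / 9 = 1.11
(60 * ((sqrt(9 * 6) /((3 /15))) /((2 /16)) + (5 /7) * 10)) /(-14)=-3600 * sqrt(6) /7 - 1500 /49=-1290.35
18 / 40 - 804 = -16071 / 20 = -803.55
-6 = -6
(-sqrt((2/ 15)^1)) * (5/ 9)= -sqrt(30)/ 27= -0.20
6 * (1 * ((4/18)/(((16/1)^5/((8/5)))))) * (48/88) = 1/901120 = 0.00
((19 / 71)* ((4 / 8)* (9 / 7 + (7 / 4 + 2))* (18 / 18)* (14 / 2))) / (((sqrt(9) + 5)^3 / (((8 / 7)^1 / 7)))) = 2679 / 1781248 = 0.00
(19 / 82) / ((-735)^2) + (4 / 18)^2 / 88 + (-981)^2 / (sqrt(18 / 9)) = 1231453 / 2192773275 + 962361 * sqrt(2) / 2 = 680491.99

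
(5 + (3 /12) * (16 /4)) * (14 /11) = 84 /11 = 7.64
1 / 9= 0.11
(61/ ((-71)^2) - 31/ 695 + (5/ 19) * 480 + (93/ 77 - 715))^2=9068189531640254592535204/ 26271910522245844225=345166.73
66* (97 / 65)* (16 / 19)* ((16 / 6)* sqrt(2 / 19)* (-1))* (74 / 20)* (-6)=1593.05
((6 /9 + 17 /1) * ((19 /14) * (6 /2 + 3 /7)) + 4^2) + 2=4910 /49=100.20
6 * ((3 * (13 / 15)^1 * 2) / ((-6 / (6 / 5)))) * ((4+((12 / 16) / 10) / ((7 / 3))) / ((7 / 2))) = -44031 / 6125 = -7.19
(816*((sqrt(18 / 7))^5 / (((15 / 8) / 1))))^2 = 8947059130368 / 420175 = 21293649.39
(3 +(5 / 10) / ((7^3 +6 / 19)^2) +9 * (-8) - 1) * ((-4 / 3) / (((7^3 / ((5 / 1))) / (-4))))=-238277347960 / 43783465341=-5.44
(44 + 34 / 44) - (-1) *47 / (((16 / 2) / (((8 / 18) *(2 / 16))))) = 71437 / 1584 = 45.10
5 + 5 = 10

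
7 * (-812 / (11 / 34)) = -193256 / 11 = -17568.73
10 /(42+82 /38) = 190 /839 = 0.23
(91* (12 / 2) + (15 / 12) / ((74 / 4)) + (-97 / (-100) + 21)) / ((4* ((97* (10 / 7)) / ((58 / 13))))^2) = 86610562451 / 2353379080000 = 0.04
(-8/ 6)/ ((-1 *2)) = 2/ 3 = 0.67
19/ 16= 1.19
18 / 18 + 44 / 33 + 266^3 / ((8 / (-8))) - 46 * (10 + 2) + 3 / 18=-37643291 / 2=-18821645.50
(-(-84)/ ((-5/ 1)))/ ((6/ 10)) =-28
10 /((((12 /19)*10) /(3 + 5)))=38 /3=12.67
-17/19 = -0.89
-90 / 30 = -3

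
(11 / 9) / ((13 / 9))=11 / 13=0.85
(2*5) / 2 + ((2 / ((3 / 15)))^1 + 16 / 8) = 17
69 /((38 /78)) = 2691 /19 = 141.63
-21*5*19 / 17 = -1995 / 17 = -117.35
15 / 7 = 2.14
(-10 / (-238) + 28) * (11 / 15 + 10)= 76751 / 255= 300.98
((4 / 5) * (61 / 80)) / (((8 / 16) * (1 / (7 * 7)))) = 2989 / 50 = 59.78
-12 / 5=-2.40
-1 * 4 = -4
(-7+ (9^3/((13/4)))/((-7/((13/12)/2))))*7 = -341/2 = -170.50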